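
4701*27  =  126927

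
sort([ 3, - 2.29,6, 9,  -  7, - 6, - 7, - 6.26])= [ - 7, - 7, - 6.26, - 6,  -  2.29, 3, 6, 9]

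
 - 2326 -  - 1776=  - 550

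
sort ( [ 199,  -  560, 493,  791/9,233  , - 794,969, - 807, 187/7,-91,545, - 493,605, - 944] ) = [ - 944 ,-807 ,-794, - 560, - 493,- 91, 187/7,791/9,199,233, 493, 545, 605,969] 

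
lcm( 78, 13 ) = 78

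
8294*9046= 75027524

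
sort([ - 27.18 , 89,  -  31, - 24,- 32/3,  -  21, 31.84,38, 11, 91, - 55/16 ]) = [  -  31 , - 27.18, - 24, - 21, - 32/3 , - 55/16 , 11,31.84,38,  89, 91]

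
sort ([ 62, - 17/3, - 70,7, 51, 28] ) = [-70, - 17/3, 7, 28,51, 62] 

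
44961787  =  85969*523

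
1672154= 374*4471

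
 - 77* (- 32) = 2464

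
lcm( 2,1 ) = 2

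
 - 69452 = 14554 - 84006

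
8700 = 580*15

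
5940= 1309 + 4631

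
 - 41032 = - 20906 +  - 20126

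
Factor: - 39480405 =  - 3^1*5^1*2632027^1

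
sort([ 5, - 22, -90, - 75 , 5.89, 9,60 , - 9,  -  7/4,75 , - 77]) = [-90, - 77, - 75, - 22, - 9, - 7/4,5,5.89 , 9, 60,75] 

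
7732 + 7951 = 15683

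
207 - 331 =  - 124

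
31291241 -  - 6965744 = 38256985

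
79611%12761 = 3045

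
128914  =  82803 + 46111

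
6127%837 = 268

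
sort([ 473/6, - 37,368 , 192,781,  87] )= [ - 37 , 473/6, 87,192 , 368, 781] 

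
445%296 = 149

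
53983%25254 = 3475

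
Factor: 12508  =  2^2 * 53^1*59^1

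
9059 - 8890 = 169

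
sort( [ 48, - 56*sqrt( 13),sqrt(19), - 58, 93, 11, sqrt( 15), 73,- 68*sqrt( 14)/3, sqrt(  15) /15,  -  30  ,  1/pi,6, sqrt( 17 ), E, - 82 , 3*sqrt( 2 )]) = [ - 56*sqrt( 13), - 68 * sqrt( 14) /3,- 82, - 58, - 30,sqrt( 15 ) /15, 1/pi,E, sqrt( 15), sqrt (17), 3*sqrt(2),sqrt( 19 ), 6,  11,48,  73, 93]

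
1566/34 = 783/17 = 46.06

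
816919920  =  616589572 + 200330348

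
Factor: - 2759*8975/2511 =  - 798775/81 = - 3^( - 4)*5^2 *89^1*359^1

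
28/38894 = 14/19447 = 0.00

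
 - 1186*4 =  - 4744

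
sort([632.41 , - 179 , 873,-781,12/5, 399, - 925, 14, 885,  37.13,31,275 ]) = [-925, - 781 ,-179,12/5, 14,31,37.13,275 , 399, 632.41,873,885]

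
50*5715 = 285750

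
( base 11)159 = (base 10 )185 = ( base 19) 9e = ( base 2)10111001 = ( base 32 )5p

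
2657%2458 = 199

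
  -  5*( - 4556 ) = 22780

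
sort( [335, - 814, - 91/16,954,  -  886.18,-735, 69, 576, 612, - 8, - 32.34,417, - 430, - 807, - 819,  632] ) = [ - 886.18, - 819, - 814, - 807, - 735, - 430, - 32.34, - 8,- 91/16, 69, 335, 417 , 576, 612,  632, 954]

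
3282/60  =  547/10 = 54.70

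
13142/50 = 6571/25 = 262.84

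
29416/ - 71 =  - 29416/71  =  - 414.31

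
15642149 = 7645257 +7996892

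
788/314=2  +  80/157  =  2.51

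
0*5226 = 0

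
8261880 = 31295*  264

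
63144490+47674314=110818804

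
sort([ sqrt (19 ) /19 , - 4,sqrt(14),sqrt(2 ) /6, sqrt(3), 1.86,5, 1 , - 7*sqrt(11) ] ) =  [ - 7*sqrt( 11 ), - 4, sqrt(19 )/19,sqrt ( 2 )/6,1, sqrt (3), 1.86,sqrt( 14 ),5] 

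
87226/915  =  87226/915= 95.33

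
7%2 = 1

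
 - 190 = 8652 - 8842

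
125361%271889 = 125361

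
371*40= 14840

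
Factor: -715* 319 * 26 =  - 2^1*5^1*11^2 *13^2*29^1 = - 5930210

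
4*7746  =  30984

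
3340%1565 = 210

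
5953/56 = 106 + 17/56 = 106.30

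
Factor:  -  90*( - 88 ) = 2^4*  3^2*5^1*11^1 = 7920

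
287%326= 287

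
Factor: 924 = 2^2*3^1*7^1*11^1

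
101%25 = 1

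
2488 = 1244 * 2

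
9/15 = 3/5 = 0.60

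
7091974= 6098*1163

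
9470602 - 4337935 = 5132667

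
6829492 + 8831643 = 15661135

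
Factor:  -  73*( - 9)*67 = 3^2*67^1*73^1= 44019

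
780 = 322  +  458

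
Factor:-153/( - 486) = 2^( - 1)*3^( - 3 )*17^1 = 17/54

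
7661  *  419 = 3209959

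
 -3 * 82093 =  - 246279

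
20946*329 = 6891234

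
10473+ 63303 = 73776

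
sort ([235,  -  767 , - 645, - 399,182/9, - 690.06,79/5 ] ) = [ - 767,-690.06, - 645, - 399,79/5,182/9,235 ] 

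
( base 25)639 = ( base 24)6FI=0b111011111010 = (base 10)3834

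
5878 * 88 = 517264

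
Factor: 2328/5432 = 3^1*7^( - 1)=3/7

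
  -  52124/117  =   -52124/117 = -445.50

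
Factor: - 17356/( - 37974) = 8678/18987 = 2^1*3^(-1)*4339^1*6329^( - 1)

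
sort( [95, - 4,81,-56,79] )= [ - 56, - 4,79,81,95 ] 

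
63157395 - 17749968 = 45407427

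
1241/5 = 248 + 1/5   =  248.20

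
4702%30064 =4702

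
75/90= 5/6 = 0.83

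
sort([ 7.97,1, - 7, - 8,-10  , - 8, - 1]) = [ - 10,-8, - 8 , - 7,-1,1, 7.97 ]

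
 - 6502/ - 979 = 6502/979  =  6.64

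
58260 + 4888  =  63148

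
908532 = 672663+235869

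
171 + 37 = 208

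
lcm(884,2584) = 33592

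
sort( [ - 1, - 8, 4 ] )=[-8, - 1 , 4 ]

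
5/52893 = 5/52893 = 0.00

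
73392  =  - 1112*( - 66)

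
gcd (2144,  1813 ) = 1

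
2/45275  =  2/45275  =  0.00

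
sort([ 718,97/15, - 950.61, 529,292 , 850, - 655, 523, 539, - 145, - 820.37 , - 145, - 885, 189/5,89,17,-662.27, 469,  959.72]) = [-950.61, - 885,-820.37, - 662.27, - 655, - 145, - 145 , 97/15, 17 , 189/5, 89, 292,469,523, 529, 539, 718, 850,959.72]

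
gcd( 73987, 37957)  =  1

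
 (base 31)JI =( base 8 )1137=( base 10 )607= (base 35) HC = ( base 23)139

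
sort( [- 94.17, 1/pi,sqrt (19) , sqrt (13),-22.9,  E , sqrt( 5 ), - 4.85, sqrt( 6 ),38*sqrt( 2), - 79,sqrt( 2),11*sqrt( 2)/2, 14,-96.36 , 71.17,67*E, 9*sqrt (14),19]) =[ - 96.36, - 94.17,- 79,  -  22.9, - 4.85, 1/pi,  sqrt( 2) , sqrt( 5),sqrt( 6), E,sqrt( 13 ),sqrt (19),  11*sqrt( 2) /2 , 14, 19, 9*sqrt( 14 ),38*sqrt( 2),71.17, 67*E]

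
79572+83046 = 162618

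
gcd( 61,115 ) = 1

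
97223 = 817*119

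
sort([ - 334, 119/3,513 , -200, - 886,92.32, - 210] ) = [ -886, - 334,-210, - 200, 119/3,  92.32, 513]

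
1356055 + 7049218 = 8405273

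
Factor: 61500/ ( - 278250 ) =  - 2^1*7^( - 1)* 41^1*53^(  -  1) = - 82/371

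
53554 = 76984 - 23430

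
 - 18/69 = - 1 + 17/23 = - 0.26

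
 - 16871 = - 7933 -8938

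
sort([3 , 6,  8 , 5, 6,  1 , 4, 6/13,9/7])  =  [ 6/13, 1, 9/7 , 3,4,5, 6, 6 , 8]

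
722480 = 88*8210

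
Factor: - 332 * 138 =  - 2^3*3^1*23^1 *83^1 = - 45816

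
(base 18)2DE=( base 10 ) 896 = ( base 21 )20e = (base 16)380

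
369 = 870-501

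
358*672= 240576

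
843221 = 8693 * 97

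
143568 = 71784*2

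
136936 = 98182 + 38754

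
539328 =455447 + 83881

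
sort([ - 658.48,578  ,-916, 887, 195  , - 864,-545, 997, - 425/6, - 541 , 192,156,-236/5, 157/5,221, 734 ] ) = [ - 916, - 864, - 658.48, - 545, - 541, - 425/6 ,  -  236/5,  157/5, 156 , 192,195, 221, 578,  734,887, 997]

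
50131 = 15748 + 34383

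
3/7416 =1/2472 = 0.00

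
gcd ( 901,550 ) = 1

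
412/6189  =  412/6189=0.07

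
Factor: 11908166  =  2^1*113^1*52691^1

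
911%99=20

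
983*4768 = 4686944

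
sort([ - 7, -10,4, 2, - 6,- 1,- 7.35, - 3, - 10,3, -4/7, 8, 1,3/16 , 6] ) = [ - 10, - 10, -7.35, - 7, - 6, - 3, - 1,- 4/7,3/16, 1,2, 3,4 , 6, 8]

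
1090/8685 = 218/1737 = 0.13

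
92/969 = 92/969 = 0.09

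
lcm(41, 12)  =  492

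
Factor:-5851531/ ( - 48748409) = 7^2 * 653^( - 1)*74653^( - 1)*119419^1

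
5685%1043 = 470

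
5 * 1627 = 8135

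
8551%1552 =791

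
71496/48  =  1489 + 1/2 = 1489.50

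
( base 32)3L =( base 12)99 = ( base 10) 117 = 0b1110101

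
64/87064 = 8/10883  =  0.00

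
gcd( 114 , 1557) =3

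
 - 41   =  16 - 57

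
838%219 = 181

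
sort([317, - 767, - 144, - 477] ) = [ - 767, - 477, - 144,317]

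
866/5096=433/2548 = 0.17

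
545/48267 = 545/48267 = 0.01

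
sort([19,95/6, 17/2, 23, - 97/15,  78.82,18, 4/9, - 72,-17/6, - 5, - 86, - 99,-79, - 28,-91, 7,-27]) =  [ -99, - 91,-86 , - 79, - 72, - 28, -27,-97/15, - 5, - 17/6,4/9, 7,  17/2, 95/6 , 18,19, 23, 78.82 ]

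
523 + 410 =933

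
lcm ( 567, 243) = 1701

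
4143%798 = 153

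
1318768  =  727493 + 591275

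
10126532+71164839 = 81291371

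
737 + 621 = 1358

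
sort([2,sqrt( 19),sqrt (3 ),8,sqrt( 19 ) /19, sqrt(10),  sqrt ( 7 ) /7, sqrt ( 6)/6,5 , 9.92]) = [ sqrt( 19 )/19,sqrt( 7 ) /7, sqrt ( 6)/6,sqrt(3),2, sqrt( 10),sqrt(19),5,  8,9.92]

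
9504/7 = 9504/7=1357.71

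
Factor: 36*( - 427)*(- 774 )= 11897928 = 2^3*3^4*7^1*43^1*61^1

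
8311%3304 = 1703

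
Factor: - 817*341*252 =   -  2^2*3^2*7^1*11^1*19^1*31^1*43^1 = -70206444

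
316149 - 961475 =-645326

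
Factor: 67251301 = 13^1 * 937^1*5521^1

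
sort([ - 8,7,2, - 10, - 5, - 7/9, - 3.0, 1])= [ - 10, - 8, - 5,  -  3.0 , - 7/9, 1, 2,7 ] 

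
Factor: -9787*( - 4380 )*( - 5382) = -230710516920 = - 2^3*3^3*5^1 *13^1*23^1*73^1*9787^1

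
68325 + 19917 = 88242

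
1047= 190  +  857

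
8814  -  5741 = 3073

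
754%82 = 16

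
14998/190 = 7499/95 = 78.94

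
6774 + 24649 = 31423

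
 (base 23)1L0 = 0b1111110100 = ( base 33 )UM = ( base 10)1012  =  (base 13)5cb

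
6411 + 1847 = 8258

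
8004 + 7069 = 15073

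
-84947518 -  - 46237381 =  - 38710137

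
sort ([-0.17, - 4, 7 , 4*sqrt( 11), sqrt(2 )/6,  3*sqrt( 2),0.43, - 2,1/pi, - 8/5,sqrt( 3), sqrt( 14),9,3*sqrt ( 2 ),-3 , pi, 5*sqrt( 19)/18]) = [ - 4, - 3,- 2, - 8/5, - 0.17,sqrt(2 ) /6,  1/pi,  0.43,5 * sqrt(19 )/18,sqrt( 3), pi, sqrt ( 14),3*sqrt( 2 ),3*sqrt(2), 7 , 9,4 *sqrt( 11)] 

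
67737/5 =67737/5  =  13547.40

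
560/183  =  560/183  =  3.06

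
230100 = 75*3068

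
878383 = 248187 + 630196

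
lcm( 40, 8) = 40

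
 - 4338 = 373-4711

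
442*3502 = 1547884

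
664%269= 126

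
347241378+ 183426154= 530667532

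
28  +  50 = 78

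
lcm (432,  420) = 15120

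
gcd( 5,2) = 1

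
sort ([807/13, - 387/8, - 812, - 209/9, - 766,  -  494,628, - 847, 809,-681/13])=[  -  847,  -  812, - 766, - 494,  -  681/13, -387/8, - 209/9,  807/13, 628, 809]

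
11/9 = 1 + 2/9 = 1.22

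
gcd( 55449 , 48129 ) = 183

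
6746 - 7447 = - 701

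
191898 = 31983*6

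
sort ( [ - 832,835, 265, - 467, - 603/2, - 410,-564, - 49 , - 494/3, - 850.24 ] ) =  [ - 850.24, - 832, - 564, - 467,-410, - 603/2, - 494/3,  -  49 , 265,835] 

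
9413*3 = 28239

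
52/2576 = 13/644  =  0.02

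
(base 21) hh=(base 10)374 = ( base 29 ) CQ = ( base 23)g6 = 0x176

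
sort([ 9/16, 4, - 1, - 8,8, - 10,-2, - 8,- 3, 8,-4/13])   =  [- 10, - 8,  -  8, - 3, - 2, - 1,- 4/13,  9/16,4,8 , 8 ] 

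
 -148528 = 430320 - 578848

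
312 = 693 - 381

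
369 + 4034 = 4403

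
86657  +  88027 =174684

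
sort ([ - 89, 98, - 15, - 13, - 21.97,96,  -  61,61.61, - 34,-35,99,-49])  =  [ - 89 , - 61, -49, - 35, - 34, - 21.97 , - 15, - 13,61.61, 96, 98, 99] 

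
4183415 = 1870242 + 2313173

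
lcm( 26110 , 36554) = 182770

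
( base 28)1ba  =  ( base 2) 10001001110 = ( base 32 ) 12e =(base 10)1102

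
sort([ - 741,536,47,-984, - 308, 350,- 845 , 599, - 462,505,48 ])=[- 984,-845, - 741, - 462, -308,47,48,350,505,536,  599 ]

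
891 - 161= 730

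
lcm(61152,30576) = 61152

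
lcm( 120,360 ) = 360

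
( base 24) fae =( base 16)22be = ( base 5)241034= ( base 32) 8lu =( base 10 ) 8894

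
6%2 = 0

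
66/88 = 3/4= 0.75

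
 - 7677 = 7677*(-1)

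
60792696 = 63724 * 954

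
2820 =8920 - 6100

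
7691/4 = 1922 + 3/4 = 1922.75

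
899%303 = 293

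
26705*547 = 14607635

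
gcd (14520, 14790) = 30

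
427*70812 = 30236724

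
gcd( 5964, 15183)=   21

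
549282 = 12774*43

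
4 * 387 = 1548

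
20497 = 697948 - 677451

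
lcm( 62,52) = 1612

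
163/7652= 163/7652 = 0.02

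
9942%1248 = 1206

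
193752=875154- 681402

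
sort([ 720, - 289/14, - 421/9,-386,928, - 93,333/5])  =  [ - 386, - 93  , - 421/9, - 289/14,333/5,720,  928]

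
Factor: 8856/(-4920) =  - 9/5 = -3^2*5^( - 1 ) 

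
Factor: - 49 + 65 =16 =2^4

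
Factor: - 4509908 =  - 2^2*13^1*86729^1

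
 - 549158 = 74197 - 623355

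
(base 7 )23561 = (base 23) bd1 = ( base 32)5V7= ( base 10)6119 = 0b1011111100111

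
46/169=46/169 = 0.27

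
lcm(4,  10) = 20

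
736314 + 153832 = 890146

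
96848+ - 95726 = 1122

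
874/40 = 437/20 = 21.85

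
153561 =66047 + 87514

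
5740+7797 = 13537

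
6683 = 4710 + 1973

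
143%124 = 19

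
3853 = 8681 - 4828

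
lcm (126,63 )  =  126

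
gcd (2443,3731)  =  7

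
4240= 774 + 3466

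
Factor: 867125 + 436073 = 1303198 = 2^1*13^1*50123^1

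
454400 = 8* 56800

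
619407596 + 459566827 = 1078974423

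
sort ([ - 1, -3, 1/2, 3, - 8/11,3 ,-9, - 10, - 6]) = [- 10, - 9 , - 6, - 3,  -  1, - 8/11, 1/2, 3 , 3]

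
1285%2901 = 1285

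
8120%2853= 2414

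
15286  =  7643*2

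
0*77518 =0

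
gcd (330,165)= 165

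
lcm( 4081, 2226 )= 24486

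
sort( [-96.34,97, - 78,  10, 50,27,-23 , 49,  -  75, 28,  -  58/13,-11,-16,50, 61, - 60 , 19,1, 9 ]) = [ - 96.34, - 78, - 75, - 60, - 23,-16, - 11 , - 58/13,1,9, 10, 19,27,28, 49,50,50,61,97 ] 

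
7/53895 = 7/53895 =0.00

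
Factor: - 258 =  - 2^1*3^1*43^1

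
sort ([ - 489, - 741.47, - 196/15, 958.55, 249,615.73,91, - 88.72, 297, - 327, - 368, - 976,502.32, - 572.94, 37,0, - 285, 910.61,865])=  [- 976, - 741.47,-572.94 , - 489, - 368, - 327, -285,  -  88.72, - 196/15, 0, 37, 91,249, 297,502.32,615.73, 865, 910.61,958.55 ] 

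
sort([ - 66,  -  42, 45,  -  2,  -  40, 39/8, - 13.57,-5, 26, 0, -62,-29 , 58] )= [ - 66, - 62,-42, - 40, - 29, - 13.57,  -  5, - 2, 0, 39/8, 26, 45, 58]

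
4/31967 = 4/31967 = 0.00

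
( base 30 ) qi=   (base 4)30132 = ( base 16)31e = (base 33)o6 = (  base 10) 798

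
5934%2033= 1868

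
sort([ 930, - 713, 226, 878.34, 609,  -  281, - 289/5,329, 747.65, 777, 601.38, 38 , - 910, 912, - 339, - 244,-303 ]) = [ - 910, - 713, - 339,  -  303, - 281, - 244, - 289/5 , 38, 226, 329 , 601.38,609, 747.65,  777, 878.34,912, 930]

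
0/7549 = 0  =  0.00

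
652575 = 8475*77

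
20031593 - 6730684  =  13300909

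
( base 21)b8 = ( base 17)E1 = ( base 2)11101111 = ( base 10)239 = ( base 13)155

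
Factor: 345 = 3^1*5^1*23^1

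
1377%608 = 161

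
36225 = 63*575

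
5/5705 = 1/1141 = 0.00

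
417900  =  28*14925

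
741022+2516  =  743538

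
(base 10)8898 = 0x22C2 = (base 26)D46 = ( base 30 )9qi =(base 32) 8M2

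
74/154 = 37/77  =  0.48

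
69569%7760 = 7489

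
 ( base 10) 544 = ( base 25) lj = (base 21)14J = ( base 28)jc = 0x220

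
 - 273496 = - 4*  68374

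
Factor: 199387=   23^1*8669^1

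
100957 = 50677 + 50280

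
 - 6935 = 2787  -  9722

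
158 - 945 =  - 787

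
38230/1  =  38230 = 38230.00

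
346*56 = 19376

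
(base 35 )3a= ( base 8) 163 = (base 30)3P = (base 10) 115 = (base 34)3d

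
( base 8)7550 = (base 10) 3944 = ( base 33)3KH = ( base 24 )6k8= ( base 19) ahb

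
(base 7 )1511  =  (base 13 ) 36b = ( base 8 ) 1124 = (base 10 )596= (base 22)152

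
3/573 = 1/191 = 0.01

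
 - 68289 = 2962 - 71251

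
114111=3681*31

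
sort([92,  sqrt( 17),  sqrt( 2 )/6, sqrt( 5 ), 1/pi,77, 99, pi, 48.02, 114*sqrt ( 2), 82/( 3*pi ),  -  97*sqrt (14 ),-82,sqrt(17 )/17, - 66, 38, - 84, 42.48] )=[-97*sqrt( 14), - 84,-82,- 66, sqrt(2) /6,  sqrt( 17)/17, 1/pi,sqrt( 5 ),pi,sqrt(17), 82/( 3* pi), 38, 42.48,48.02, 77 , 92, 99, 114*sqrt( 2)]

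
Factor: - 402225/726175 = -3^1*173^1*937^( - 1) = -519/937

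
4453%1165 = 958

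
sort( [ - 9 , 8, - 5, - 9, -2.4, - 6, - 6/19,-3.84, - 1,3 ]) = [ - 9, - 9, - 6, - 5, - 3.84, - 2.4, - 1, - 6/19, 3,8] 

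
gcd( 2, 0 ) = 2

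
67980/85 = 799 + 13/17 = 799.76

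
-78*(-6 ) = 468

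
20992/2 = 10496 = 10496.00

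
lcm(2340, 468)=2340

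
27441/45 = 609 + 4/5=609.80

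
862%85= 12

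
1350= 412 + 938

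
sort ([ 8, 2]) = [2,  8 ]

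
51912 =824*63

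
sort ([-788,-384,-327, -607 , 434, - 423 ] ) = [ - 788, - 607,-423, - 384, -327,  434 ] 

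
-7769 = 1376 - 9145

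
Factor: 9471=3^1*7^1*11^1*41^1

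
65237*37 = 2413769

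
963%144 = 99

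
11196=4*2799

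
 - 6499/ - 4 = 1624 + 3/4 = 1624.75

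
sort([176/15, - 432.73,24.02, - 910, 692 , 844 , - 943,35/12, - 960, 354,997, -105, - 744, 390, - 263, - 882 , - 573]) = [ - 960,-943, - 910, - 882,-744, - 573, - 432.73, - 263,  -  105,35/12,176/15,24.02, 354,390, 692,  844, 997 ] 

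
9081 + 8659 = 17740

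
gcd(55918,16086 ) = 766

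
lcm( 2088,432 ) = 12528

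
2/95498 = 1/47749 = 0.00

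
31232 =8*3904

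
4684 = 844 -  - 3840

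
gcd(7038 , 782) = 782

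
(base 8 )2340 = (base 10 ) 1248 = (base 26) 1m0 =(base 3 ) 1201020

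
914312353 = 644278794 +270033559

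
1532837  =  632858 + 899979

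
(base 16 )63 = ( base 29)3c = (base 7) 201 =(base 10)99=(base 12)83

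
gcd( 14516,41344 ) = 76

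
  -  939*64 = -60096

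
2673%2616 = 57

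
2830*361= 1021630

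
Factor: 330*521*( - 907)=  -  155940510=-2^1*3^1*5^1*11^1*521^1*907^1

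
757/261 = 2+235/261 = 2.90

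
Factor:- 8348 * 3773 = - 31497004 = -2^2*7^3*11^1*2087^1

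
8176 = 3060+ 5116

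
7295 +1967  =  9262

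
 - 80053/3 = -80053/3 = - 26684.33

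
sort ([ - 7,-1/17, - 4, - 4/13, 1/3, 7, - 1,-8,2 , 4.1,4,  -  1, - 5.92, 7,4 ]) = [ - 8,-7 , - 5.92, - 4,  -  1, - 1 , - 4/13, - 1/17,1/3,  2, 4,4, 4.1,7, 7 ]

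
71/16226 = 71/16226=0.00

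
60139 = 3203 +56936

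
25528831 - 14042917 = 11485914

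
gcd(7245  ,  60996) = 69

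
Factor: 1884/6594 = 2/7 = 2^1 * 7^(-1)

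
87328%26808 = 6904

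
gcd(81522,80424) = 18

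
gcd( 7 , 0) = 7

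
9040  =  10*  904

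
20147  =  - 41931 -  - 62078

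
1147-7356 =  - 6209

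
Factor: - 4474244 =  - 2^2*79^1*14159^1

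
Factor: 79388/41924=89/47  =  47^( - 1)*89^1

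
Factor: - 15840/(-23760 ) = 2/3 = 2^1*3^( - 1) 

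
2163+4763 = 6926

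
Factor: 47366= 2^1*11^1*2153^1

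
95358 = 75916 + 19442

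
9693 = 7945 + 1748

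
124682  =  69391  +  55291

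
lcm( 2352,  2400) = 117600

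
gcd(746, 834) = 2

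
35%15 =5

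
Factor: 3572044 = 2^2*7^1 * 193^1*661^1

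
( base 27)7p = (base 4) 3112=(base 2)11010110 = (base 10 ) 214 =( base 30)74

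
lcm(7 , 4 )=28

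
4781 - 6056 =  -  1275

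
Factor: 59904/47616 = 3^1*13^1 * 31^( - 1 ) = 39/31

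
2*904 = 1808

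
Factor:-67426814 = -2^1*7^1*13^1*370477^1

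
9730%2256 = 706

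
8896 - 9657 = -761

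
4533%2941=1592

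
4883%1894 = 1095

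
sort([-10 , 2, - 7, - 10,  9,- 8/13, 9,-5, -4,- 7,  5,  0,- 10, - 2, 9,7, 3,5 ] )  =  [ - 10, -10, - 10, - 7,-7,-5, - 4,-2 , - 8/13,0 , 2,3,5,5,7, 9, 9,9]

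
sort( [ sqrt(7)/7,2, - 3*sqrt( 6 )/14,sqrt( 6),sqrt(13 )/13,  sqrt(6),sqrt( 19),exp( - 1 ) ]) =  [ - 3*sqrt( 6 ) /14,  sqrt(13)/13, exp (  -  1),  sqrt(7) /7,2,sqrt( 6 ),sqrt( 6 ),sqrt(19)]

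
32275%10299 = 1378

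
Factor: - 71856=-2^4*3^2*499^1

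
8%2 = 0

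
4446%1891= 664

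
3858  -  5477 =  - 1619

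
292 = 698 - 406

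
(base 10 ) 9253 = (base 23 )HB7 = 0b10010000100101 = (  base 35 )7JD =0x2425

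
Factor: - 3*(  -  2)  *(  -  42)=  - 2^2*3^2*7^1 = -252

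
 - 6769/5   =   - 6769/5= - 1353.80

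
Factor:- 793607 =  - 793607^1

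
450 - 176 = 274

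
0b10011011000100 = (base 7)40635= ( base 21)11ac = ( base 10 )9924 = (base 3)111121120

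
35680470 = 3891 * 9170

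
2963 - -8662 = 11625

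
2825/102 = 2825/102 = 27.70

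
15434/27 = 571+17/27 = 571.63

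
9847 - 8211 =1636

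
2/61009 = 2/61009 = 0.00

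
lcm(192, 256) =768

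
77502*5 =387510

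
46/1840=1/40=0.03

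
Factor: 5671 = 53^1*107^1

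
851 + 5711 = 6562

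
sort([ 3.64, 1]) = [1, 3.64]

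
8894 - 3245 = 5649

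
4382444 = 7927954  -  3545510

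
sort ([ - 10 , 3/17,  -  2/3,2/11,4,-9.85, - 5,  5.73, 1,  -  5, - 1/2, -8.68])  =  [ - 10,  -  9.85,- 8.68, - 5, - 5,-2/3,-1/2,3/17,2/11,1,4, 5.73] 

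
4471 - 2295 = 2176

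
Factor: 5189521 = 29^1*149^1*1201^1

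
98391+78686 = 177077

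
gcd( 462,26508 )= 6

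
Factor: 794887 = 794887^1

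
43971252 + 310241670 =354212922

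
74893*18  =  1348074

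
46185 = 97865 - 51680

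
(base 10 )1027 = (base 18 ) 331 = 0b10000000011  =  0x403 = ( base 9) 1361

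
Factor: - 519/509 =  - 3^1*173^1*509^( - 1)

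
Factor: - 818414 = - 2^1*17^1*24071^1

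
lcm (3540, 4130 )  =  24780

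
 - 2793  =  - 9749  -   -6956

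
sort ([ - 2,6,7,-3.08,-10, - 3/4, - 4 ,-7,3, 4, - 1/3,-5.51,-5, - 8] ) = [-10,-8,  -  7,-5.51, - 5 ,-4, - 3.08, - 2,-3/4, - 1/3,3,4,  6,7 ]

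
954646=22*43393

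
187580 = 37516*5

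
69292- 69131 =161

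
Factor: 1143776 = 2^5*31^1*1153^1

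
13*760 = 9880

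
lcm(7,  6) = 42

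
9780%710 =550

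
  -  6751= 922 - 7673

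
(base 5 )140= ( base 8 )55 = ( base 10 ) 45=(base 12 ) 39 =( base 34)1B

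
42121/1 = 42121 = 42121.00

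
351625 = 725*485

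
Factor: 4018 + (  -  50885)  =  -46867^1 = -46867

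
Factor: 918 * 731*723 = 2^1*3^4 * 17^2 * 43^1*241^1 = 485174934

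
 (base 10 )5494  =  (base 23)A8K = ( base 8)12566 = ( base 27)7ed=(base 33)51G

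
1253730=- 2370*( - 529) 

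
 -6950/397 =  - 18 + 196/397 = -17.51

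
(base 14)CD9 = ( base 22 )55d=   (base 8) 4757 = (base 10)2543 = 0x9EF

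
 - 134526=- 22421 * 6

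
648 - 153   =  495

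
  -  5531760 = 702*(  -  7880 )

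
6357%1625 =1482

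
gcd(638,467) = 1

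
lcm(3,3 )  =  3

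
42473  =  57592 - 15119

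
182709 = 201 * 909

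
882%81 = 72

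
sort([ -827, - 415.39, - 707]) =[ - 827, - 707,-415.39 ]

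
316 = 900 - 584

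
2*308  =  616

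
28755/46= 625 + 5/46= 625.11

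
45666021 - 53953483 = - 8287462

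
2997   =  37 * 81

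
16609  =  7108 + 9501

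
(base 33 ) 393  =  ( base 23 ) 6h2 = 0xdef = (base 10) 3567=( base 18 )b03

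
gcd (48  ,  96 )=48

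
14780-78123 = -63343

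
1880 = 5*376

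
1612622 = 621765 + 990857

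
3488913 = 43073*81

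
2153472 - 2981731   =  -828259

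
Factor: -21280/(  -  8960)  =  19/8=2^( - 3 ) *19^1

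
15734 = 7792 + 7942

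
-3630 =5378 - 9008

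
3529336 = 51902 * 68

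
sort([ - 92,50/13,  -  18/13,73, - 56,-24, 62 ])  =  [  -  92,- 56, - 24, - 18/13, 50/13, 62,73 ]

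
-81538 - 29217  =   - 110755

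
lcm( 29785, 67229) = 2353015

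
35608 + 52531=88139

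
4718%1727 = 1264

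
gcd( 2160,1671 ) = 3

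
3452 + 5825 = 9277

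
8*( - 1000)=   -8000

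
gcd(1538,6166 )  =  2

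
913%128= 17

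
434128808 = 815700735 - 381571927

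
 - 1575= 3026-4601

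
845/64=845/64 = 13.20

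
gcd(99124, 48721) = 1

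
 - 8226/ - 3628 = 4113/1814  =  2.27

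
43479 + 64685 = 108164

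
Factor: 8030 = 2^1*5^1*11^1 * 73^1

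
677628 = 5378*126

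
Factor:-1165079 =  - 1165079^1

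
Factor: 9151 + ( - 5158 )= 3^1*11^3 = 3993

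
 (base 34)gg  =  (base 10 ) 560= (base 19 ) 1a9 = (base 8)1060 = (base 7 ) 1430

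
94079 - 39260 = 54819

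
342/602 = 171/301=0.57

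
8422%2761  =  139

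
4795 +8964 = 13759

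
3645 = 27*135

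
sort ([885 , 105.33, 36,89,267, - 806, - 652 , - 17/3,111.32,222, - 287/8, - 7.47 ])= [ - 806, - 652, - 287/8, - 7.47,-17/3, 36 , 89 , 105.33,  111.32, 222, 267,885]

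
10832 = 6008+4824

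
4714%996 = 730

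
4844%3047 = 1797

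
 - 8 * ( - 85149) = 681192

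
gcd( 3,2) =1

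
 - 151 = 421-572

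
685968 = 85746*8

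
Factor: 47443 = 11^1*19^1* 227^1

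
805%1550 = 805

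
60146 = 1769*34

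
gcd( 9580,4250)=10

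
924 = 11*84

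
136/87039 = 136/87039 = 0.00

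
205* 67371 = 13811055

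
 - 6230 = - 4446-1784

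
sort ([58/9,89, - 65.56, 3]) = [ - 65.56, 3,58/9, 89]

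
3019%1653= 1366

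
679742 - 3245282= - 2565540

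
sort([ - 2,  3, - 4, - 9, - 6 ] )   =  [  -  9,- 6, - 4,-2,3 ] 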